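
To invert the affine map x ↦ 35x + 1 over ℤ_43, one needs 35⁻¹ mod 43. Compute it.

Run Euclid on (43, 35):
43 = 1*35 + 8
35 = 4*8 + 3
8 = 2*3 + 2
3 = 1*2 + 1
2 = 2*1 + 0
Since gcd(35, 43) = 1, back-substitute to write 1 as a combination:
1 = 3 − 2
1 = −8 + 3·3
1 = 3·35 − 13·8
1 = −13·43 + 16·35
So 35·16 ≡ 1 (mod 43).

16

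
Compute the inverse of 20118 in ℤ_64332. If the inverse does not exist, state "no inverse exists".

Euclidean algorithm on 64332, 20118:
64332 = 3·20118 + 3978
20118 = 5·3978 + 228
3978 = 17·228 + 102
228 = 2·102 + 24
102 = 4·24 + 6
24 = 4·6 + 0
gcd(20118, 64332) = 6 ≠ 1, so 20118 has no multiplicative inverse modulo 64332.

no inverse exists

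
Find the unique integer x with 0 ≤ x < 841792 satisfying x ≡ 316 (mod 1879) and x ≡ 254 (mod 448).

Write x = 316 + 1879·k. Then 1879·k ≡ 254 − 316 ≡ 386 (mod 448).
Need 1879⁻¹ mod 448. Extended Euclid on (448, 87):
448 = 5*87 + 13
87 = 6*13 + 9
13 = 1*9 + 4
9 = 2*4 + 1
4 = 4*1 + 0
Back-substitute:
1 = 9 − 2·4
1 = −2·13 + 3·9
1 = 3·87 − 20·13
1 = −20·448 + 103·87
1879⁻¹ ≡ 103 (mod 448), so k ≡ 103·386 ≡ 334 (mod 448).
x = 316 + 1879·334 = 627902.

627902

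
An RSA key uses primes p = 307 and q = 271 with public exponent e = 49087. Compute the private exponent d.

φ(n) = (p−1)(q−1) = 306·270 = 82620.
Need d with 49087·d ≡ 1 (mod 82620). Apply the extended Euclidean algorithm:
82620 = 1×49087 + 33533
49087 = 1×33533 + 15554
33533 = 2×15554 + 2425
15554 = 6×2425 + 1004
2425 = 2×1004 + 417
1004 = 2×417 + 170
417 = 2×170 + 77
170 = 2×77 + 16
77 = 4×16 + 13
16 = 1×13 + 3
13 = 4×3 + 1
3 = 3×1 + 0
Back-substitute:
1 = 13 − 4·3
1 = −4·16 + 5·13
1 = 5·77 − 24·16
1 = −24·170 + 53·77
1 = 53·417 − 130·170
1 = −130·1004 + 313·417
1 = 313·2425 − 756·1004
1 = −756·15554 + 4849·2425
1 = 4849·33533 − 10454·15554
1 = −10454·49087 + 15303·33533
1 = 15303·82620 − 25757·49087
So 49087·(-25757) ≡ 1 (mod 82620), hence d ≡ -25757 ≡ 56863 (mod 82620).

56863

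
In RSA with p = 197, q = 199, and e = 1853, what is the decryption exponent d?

32525

φ(n) = (p−1)(q−1) = 196·198 = 38808.
Need d with 1853·d ≡ 1 (mod 38808). Apply the extended Euclidean algorithm:
38808 = 20·1853 + 1748
1853 = 1·1748 + 105
1748 = 16·105 + 68
105 = 1·68 + 37
68 = 1·37 + 31
37 = 1·31 + 6
31 = 5·6 + 1
6 = 6·1 + 0
Back-substitute:
1 = 31 − 5·6
1 = −5·37 + 6·31
1 = 6·68 − 11·37
1 = −11·105 + 17·68
1 = 17·1748 − 283·105
1 = −283·1853 + 300·1748
1 = 300·38808 − 6283·1853
So 1853·(-6283) ≡ 1 (mod 38808), hence d ≡ -6283 ≡ 32525 (mod 38808).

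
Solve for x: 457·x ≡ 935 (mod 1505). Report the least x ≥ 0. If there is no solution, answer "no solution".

First find gcd(457, 1505):
1505 = 3×457 + 134
457 = 3×134 + 55
134 = 2×55 + 24
55 = 2×24 + 7
24 = 3×7 + 3
7 = 2×3 + 1
3 = 3×1 + 0
gcd = 1, so a unique solution mod 1505 exists.
Back-substitute for the Bézout coefficients:
1 = 7 − 2·3
1 = −2·24 + 7·7
1 = 7·55 − 16·24
1 = −16·134 + 39·55
1 = 39·457 − 133·134
1 = −133·1505 + 438·457
So 457·(438) ≡ 1 (mod 1505), giving 457⁻¹ ≡ 438.
x ≡ 457⁻¹·935 ≡ 438·935 ≡ 170 (mod 1505).

170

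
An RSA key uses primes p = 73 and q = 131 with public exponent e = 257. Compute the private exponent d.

φ(n) = (p−1)(q−1) = 72·130 = 9360.
Need d with 257·d ≡ 1 (mod 9360). Apply the extended Euclidean algorithm:
9360 = 36·257 + 108
257 = 2·108 + 41
108 = 2·41 + 26
41 = 1·26 + 15
26 = 1·15 + 11
15 = 1·11 + 4
11 = 2·4 + 3
4 = 1·3 + 1
3 = 3·1 + 0
Back-substitute:
1 = 4 − 3
1 = −11 + 3·4
1 = 3·15 − 4·11
1 = −4·26 + 7·15
1 = 7·41 − 11·26
1 = −11·108 + 29·41
1 = 29·257 − 69·108
1 = −69·9360 + 2513·257
So 257·2513 ≡ 1 (mod 9360), hence d = 2513.

2513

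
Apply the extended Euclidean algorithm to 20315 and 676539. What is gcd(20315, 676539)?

1

Repeated division:
676539 = 33×20315 + 6144
20315 = 3×6144 + 1883
6144 = 3×1883 + 495
1883 = 3×495 + 398
495 = 1×398 + 97
398 = 4×97 + 10
97 = 9×10 + 7
10 = 1×7 + 3
7 = 2×3 + 1
3 = 3×1 + 0
gcd(20315, 676539) = 1.
Back-substituting:
1 = 7 − 2·3
1 = −2·10 + 3·7
1 = 3·97 − 29·10
1 = −29·398 + 119·97
1 = 119·495 − 148·398
1 = −148·1883 + 563·495
1 = 563·6144 − 1837·1883
1 = −1837·20315 + 6074·6144
1 = 6074·676539 − 202279·20315
So 1 = (6074)·676539 + (-202279)·20315.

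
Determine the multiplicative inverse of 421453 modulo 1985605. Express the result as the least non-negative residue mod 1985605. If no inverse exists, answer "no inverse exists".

Extended Euclidean algorithm:
1985605 = 4·421453 + 299793
421453 = 1·299793 + 121660
299793 = 2·121660 + 56473
121660 = 2·56473 + 8714
56473 = 6·8714 + 4189
8714 = 2·4189 + 336
4189 = 12·336 + 157
336 = 2·157 + 22
157 = 7·22 + 3
22 = 7·3 + 1
3 = 3·1 + 0
The gcd is 1. Working backward:
1 = 22 − 7·3
1 = −7·157 + 50·22
1 = 50·336 − 107·157
1 = −107·4189 + 1334·336
1 = 1334·8714 − 2775·4189
1 = −2775·56473 + 17984·8714
1 = 17984·121660 − 38743·56473
1 = −38743·299793 + 95470·121660
1 = 95470·421453 − 134213·299793
1 = −134213·1985605 + 632322·421453
So 421453·632322 ≡ 1 (mod 1985605).

632322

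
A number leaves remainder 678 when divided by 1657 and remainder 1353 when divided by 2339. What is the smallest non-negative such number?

1493635

Write x = 678 + 1657·k. Then 1657·k ≡ 1353 − 678 ≡ 675 (mod 2339).
Need 1657⁻¹ mod 2339. Extended Euclid on (2339, 1657):
2339 = 1·1657 + 682
1657 = 2·682 + 293
682 = 2·293 + 96
293 = 3·96 + 5
96 = 19·5 + 1
5 = 5·1 + 0
Back-substitute:
1 = 96 − 19·5
1 = −19·293 + 58·96
1 = 58·682 − 135·293
1 = −135·1657 + 328·682
1 = 328·2339 − 463·1657
1657⁻¹ ≡ 1876 (mod 2339), so k ≡ 1876·675 ≡ 901 (mod 2339).
x = 678 + 1657·901 = 1493635.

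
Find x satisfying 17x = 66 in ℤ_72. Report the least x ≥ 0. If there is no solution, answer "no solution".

First find gcd(17, 72):
72 = 4*17 + 4
17 = 4*4 + 1
4 = 4*1 + 0
gcd = 1, so a unique solution mod 72 exists.
Back-substitute for the Bézout coefficients:
1 = 17 − 4·4
1 = −4·72 + 17·17
So 17·(17) ≡ 1 (mod 72), giving 17⁻¹ ≡ 17.
x ≡ 17⁻¹·66 ≡ 17·66 ≡ 42 (mod 72).

42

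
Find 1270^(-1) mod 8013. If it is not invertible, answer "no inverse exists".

Apply the Euclidean algorithm to 8013 and 1270:
8013 = 6·1270 + 393
1270 = 3·393 + 91
393 = 4·91 + 29
91 = 3·29 + 4
29 = 7·4 + 1
4 = 4·1 + 0
gcd = 1, so the inverse exists. Back-substitute:
1 = 29 − 7·4
1 = −7·91 + 22·29
1 = 22·393 − 95·91
1 = −95·1270 + 307·393
1 = 307·8013 − 1937·1270
So 1270·(-1937) ≡ 1 (mod 8013), and -1937 ≡ 6076 (mod 8013).

6076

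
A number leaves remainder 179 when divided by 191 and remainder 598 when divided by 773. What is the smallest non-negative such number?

Write x = 179 + 191·k. Then 191·k ≡ 598 − 179 ≡ 419 (mod 773).
Need 191⁻¹ mod 773. Extended Euclid on (773, 191):
773 = 4×191 + 9
191 = 21×9 + 2
9 = 4×2 + 1
2 = 2×1 + 0
Back-substitute:
1 = 9 − 4·2
1 = −4·191 + 85·9
1 = 85·773 − 344·191
191⁻¹ ≡ 429 (mod 773), so k ≡ 429·419 ≡ 415 (mod 773).
x = 179 + 191·415 = 79444.

79444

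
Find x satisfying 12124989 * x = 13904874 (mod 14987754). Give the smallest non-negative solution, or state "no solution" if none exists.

First find gcd(12124989, 14987754):
14987754 = 1·12124989 + 2862765
12124989 = 4·2862765 + 673929
2862765 = 4·673929 + 167049
673929 = 4·167049 + 5733
167049 = 29·5733 + 792
5733 = 7·792 + 189
792 = 4·189 + 36
189 = 5·36 + 9
36 = 4·9 + 0
gcd = 9 and 9 | 13904874, so solutions exist. Divide through by 9: 1347221x ≡ 1544986 (mod 1665306).
Now find 1347221⁻¹ mod 1665306:
1665306 = 1*1347221 + 318085
1347221 = 4*318085 + 74881
318085 = 4*74881 + 18561
74881 = 4*18561 + 637
18561 = 29*637 + 88
637 = 7*88 + 21
88 = 4*21 + 4
21 = 5*4 + 1
4 = 4*1 + 0
Back-substitute:
1 = 21 − 5·4
1 = −5·88 + 21·21
1 = 21·637 − 152·88
1 = −152·18561 + 4429·637
1 = 4429·74881 − 17868·18561
1 = −17868·318085 + 75901·74881
1 = 75901·1347221 − 321472·318085
1 = −321472·1665306 + 397373·1347221
So 1347221⁻¹ ≡ 397373 (mod 1665306).
Then x ≡ 397373·1544986 ≡ 681206 (mod 1665306); the smallest non-negative solution is x = 681206.

681206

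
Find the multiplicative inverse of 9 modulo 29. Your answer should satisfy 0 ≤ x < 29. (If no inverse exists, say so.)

13

Run Euclid on (29, 9):
29 = 3·9 + 2
9 = 4·2 + 1
2 = 2·1 + 0
Since gcd(9, 29) = 1, back-substitute to write 1 as a combination:
1 = 9 − 4·2
1 = −4·29 + 13·9
So 9·13 ≡ 1 (mod 29).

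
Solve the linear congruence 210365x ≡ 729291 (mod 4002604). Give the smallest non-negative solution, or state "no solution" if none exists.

First find gcd(210365, 4002604):
4002604 = 19*210365 + 5669
210365 = 37*5669 + 612
5669 = 9*612 + 161
612 = 3*161 + 129
161 = 1*129 + 32
129 = 4*32 + 1
32 = 32*1 + 0
gcd = 1, so a unique solution mod 4002604 exists.
Back-substitute for the Bézout coefficients:
1 = 129 − 4·32
1 = −4·161 + 5·129
1 = 5·612 − 19·161
1 = −19·5669 + 176·612
1 = 176·210365 − 6531·5669
1 = −6531·4002604 + 124265·210365
So 210365·(124265) ≡ 1 (mod 4002604), giving 210365⁻¹ ≡ 124265.
x ≡ 210365⁻¹·729291 ≡ 124265·729291 ≡ 2388951 (mod 4002604).

2388951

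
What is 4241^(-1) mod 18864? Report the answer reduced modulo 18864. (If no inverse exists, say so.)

gcd(18864, 4241) by repeated division:
18864 = 4*4241 + 1900
4241 = 2*1900 + 441
1900 = 4*441 + 136
441 = 3*136 + 33
136 = 4*33 + 4
33 = 8*4 + 1
4 = 4*1 + 0
The gcd is 1. Working backward:
1 = 33 − 8·4
1 = −8·136 + 33·33
1 = 33·441 − 107·136
1 = −107·1900 + 461·441
1 = 461·4241 − 1029·1900
1 = −1029·18864 + 4577·4241
So 4241·4577 ≡ 1 (mod 18864).

4577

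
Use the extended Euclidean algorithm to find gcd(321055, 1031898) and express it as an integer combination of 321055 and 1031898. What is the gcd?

7

Euclidean algorithm:
1031898 = 3·321055 + 68733
321055 = 4·68733 + 46123
68733 = 1·46123 + 22610
46123 = 2·22610 + 903
22610 = 25·903 + 35
903 = 25·35 + 28
35 = 1·28 + 7
28 = 4·7 + 0
gcd(321055, 1031898) = 7.
Working backward:
7 = 35 − 28
7 = −903 + 26·35
7 = 26·22610 − 651·903
7 = −651·46123 + 1328·22610
7 = 1328·68733 − 1979·46123
7 = −1979·321055 + 9244·68733
7 = 9244·1031898 − 29711·321055
So 7 = (9244)·1031898 + (-29711)·321055.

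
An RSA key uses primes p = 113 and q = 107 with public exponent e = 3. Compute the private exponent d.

φ(n) = (p−1)(q−1) = 112·106 = 11872.
Need d with 3·d ≡ 1 (mod 11872). Apply the extended Euclidean algorithm:
11872 = 3957×3 + 1
3 = 3×1 + 0
Back-substitute:
1 = 11872 − 3957·3
So 3·(-3957) ≡ 1 (mod 11872), hence d ≡ -3957 ≡ 7915 (mod 11872).

7915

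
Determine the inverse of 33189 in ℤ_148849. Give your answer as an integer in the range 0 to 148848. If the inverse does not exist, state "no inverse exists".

23151

gcd(148849, 33189) by repeated division:
148849 = 4×33189 + 16093
33189 = 2×16093 + 1003
16093 = 16×1003 + 45
1003 = 22×45 + 13
45 = 3×13 + 6
13 = 2×6 + 1
6 = 6×1 + 0
Since gcd(33189, 148849) = 1, back-substitute to write 1 as a combination:
1 = 13 − 2·6
1 = −2·45 + 7·13
1 = 7·1003 − 156·45
1 = −156·16093 + 2503·1003
1 = 2503·33189 − 5162·16093
1 = −5162·148849 + 23151·33189
So 33189·23151 ≡ 1 (mod 148849).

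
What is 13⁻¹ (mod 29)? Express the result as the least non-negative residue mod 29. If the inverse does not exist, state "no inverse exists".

Run Euclid on (29, 13):
29 = 2*13 + 3
13 = 4*3 + 1
3 = 3*1 + 0
Since gcd(13, 29) = 1, back-substitute to write 1 as a combination:
1 = 13 − 4·3
1 = −4·29 + 9·13
So 13·9 ≡ 1 (mod 29).

9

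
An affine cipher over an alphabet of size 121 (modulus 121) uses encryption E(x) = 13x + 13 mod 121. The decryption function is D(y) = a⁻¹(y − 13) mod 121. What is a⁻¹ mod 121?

gcd(121, 13) by repeated division:
121 = 9×13 + 4
13 = 3×4 + 1
4 = 4×1 + 0
Since gcd(13, 121) = 1, back-substitute to write 1 as a combination:
1 = 13 − 3·4
1 = −3·121 + 28·13
So 13·28 ≡ 1 (mod 121).

28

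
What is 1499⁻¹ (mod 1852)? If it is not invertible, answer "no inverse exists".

Extended Euclidean algorithm:
1852 = 1×1499 + 353
1499 = 4×353 + 87
353 = 4×87 + 5
87 = 17×5 + 2
5 = 2×2 + 1
2 = 2×1 + 0
Since gcd(1499, 1852) = 1, back-substitute to write 1 as a combination:
1 = 5 − 2·2
1 = −2·87 + 35·5
1 = 35·353 − 142·87
1 = −142·1499 + 603·353
1 = 603·1852 − 745·1499
So 1499·(-745) ≡ 1 (mod 1852), and -745 ≡ 1107 (mod 1852).

1107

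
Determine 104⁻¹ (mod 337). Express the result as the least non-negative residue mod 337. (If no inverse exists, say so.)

Apply the Euclidean algorithm to 337 and 104:
337 = 3×104 + 25
104 = 4×25 + 4
25 = 6×4 + 1
4 = 4×1 + 0
Since gcd(104, 337) = 1, back-substitute to write 1 as a combination:
1 = 25 − 6·4
1 = −6·104 + 25·25
1 = 25·337 − 81·104
Thus 104·(-81) ≡ 1 (mod 337); reducing, -81 mod 337 = 256.

256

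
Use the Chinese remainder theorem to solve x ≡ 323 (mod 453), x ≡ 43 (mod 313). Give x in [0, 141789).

141206

Write x = 323 + 453·k. Then 453·k ≡ 43 − 323 ≡ 33 (mod 313).
Need 453⁻¹ mod 313. Extended Euclid on (313, 140):
313 = 2*140 + 33
140 = 4*33 + 8
33 = 4*8 + 1
8 = 8*1 + 0
Back-substitute:
1 = 33 − 4·8
1 = −4·140 + 17·33
1 = 17·313 − 38·140
453⁻¹ ≡ 275 (mod 313), so k ≡ 275·33 ≡ 311 (mod 313).
x = 323 + 453·311 = 141206.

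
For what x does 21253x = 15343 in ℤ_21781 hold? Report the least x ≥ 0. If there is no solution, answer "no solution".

6695

First find gcd(21253, 21781):
21781 = 1*21253 + 528
21253 = 40*528 + 133
528 = 3*133 + 129
133 = 1*129 + 4
129 = 32*4 + 1
4 = 4*1 + 0
gcd = 1, so a unique solution mod 21781 exists.
Back-substitute for the Bézout coefficients:
1 = 129 − 32·4
1 = −32·133 + 33·129
1 = 33·528 − 131·133
1 = −131·21253 + 5273·528
1 = 5273·21781 − 5404·21253
So 21253·(-5404) ≡ 1 (mod 21781), giving 21253⁻¹ ≡ 16377.
x ≡ 21253⁻¹·15343 ≡ 16377·15343 ≡ 6695 (mod 21781).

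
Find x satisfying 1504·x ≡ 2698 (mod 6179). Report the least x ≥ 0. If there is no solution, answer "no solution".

First find gcd(1504, 6179):
6179 = 4·1504 + 163
1504 = 9·163 + 37
163 = 4·37 + 15
37 = 2·15 + 7
15 = 2·7 + 1
7 = 7·1 + 0
gcd = 1, so a unique solution mod 6179 exists.
Back-substitute for the Bézout coefficients:
1 = 15 − 2·7
1 = −2·37 + 5·15
1 = 5·163 − 22·37
1 = −22·1504 + 203·163
1 = 203·6179 − 834·1504
So 1504·(-834) ≡ 1 (mod 6179), giving 1504⁻¹ ≡ 5345.
x ≡ 1504⁻¹·2698 ≡ 5345·2698 ≡ 5203 (mod 6179).

5203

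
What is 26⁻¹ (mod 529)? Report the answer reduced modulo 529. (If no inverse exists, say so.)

468

Run Euclid on (529, 26):
529 = 20·26 + 9
26 = 2·9 + 8
9 = 1·8 + 1
8 = 8·1 + 0
Since gcd(26, 529) = 1, back-substitute to write 1 as a combination:
1 = 9 − 8
1 = −26 + 3·9
1 = 3·529 − 61·26
So 26·(-61) ≡ 1 (mod 529), and -61 ≡ 468 (mod 529).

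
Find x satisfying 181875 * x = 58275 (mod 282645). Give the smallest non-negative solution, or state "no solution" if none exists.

11547

First find gcd(181875, 282645):
282645 = 1×181875 + 100770
181875 = 1×100770 + 81105
100770 = 1×81105 + 19665
81105 = 4×19665 + 2445
19665 = 8×2445 + 105
2445 = 23×105 + 30
105 = 3×30 + 15
30 = 2×15 + 0
gcd = 15 and 15 | 58275, so solutions exist. Divide through by 15: 12125x ≡ 3885 (mod 18843).
Now find 12125⁻¹ mod 18843:
18843 = 1·12125 + 6718
12125 = 1·6718 + 5407
6718 = 1·5407 + 1311
5407 = 4·1311 + 163
1311 = 8·163 + 7
163 = 23·7 + 2
7 = 3·2 + 1
2 = 2·1 + 0
Back-substitute:
1 = 7 − 3·2
1 = −3·163 + 70·7
1 = 70·1311 − 563·163
1 = −563·5407 + 2322·1311
1 = 2322·6718 − 2885·5407
1 = −2885·12125 + 5207·6718
1 = 5207·18843 − 8092·12125
So 12125·(-8092) ≡ 1 (mod 18843), i.e. 12125⁻¹ ≡ 10751.
Then x ≡ 10751·3885 ≡ 11547 (mod 18843); the smallest non-negative solution is x = 11547.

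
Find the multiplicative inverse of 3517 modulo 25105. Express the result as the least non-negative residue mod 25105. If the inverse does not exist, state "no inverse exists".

18338

Run Euclid on (25105, 3517):
25105 = 7·3517 + 486
3517 = 7·486 + 115
486 = 4·115 + 26
115 = 4·26 + 11
26 = 2·11 + 4
11 = 2·4 + 3
4 = 1·3 + 1
3 = 3·1 + 0
Since gcd(3517, 25105) = 1, back-substitute to write 1 as a combination:
1 = 4 − 3
1 = −11 + 3·4
1 = 3·26 − 7·11
1 = −7·115 + 31·26
1 = 31·486 − 131·115
1 = −131·3517 + 948·486
1 = 948·25105 − 6767·3517
Thus 3517·(-6767) ≡ 1 (mod 25105); reducing, -6767 mod 25105 = 18338.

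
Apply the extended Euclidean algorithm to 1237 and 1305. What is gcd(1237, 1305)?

Apply Euclid's algorithm to 1305 and 1237:
1305 = 1·1237 + 68
1237 = 18·68 + 13
68 = 5·13 + 3
13 = 4·3 + 1
3 = 3·1 + 0
gcd(1237, 1305) = 1.
Express as a combination:
1 = 13 − 4·3
1 = −4·68 + 21·13
1 = 21·1237 − 382·68
1 = −382·1305 + 403·1237
So 1 = (-382)·1305 + (403)·1237.

1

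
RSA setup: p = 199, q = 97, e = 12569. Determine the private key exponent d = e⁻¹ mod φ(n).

φ(n) = (p−1)(q−1) = 198·96 = 19008.
Need d with 12569·d ≡ 1 (mod 19008). Apply the extended Euclidean algorithm:
19008 = 1*12569 + 6439
12569 = 1*6439 + 6130
6439 = 1*6130 + 309
6130 = 19*309 + 259
309 = 1*259 + 50
259 = 5*50 + 9
50 = 5*9 + 5
9 = 1*5 + 4
5 = 1*4 + 1
4 = 4*1 + 0
Back-substitute:
1 = 5 − 4
1 = −9 + 2·5
1 = 2·50 − 11·9
1 = −11·259 + 57·50
1 = 57·309 − 68·259
1 = −68·6130 + 1349·309
1 = 1349·6439 − 1417·6130
1 = −1417·12569 + 2766·6439
1 = 2766·19008 − 4183·12569
So 12569·(-4183) ≡ 1 (mod 19008), hence d ≡ -4183 ≡ 14825 (mod 19008).

14825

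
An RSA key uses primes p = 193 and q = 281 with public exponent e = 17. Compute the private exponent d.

φ(n) = (p−1)(q−1) = 192·280 = 53760.
Need d with 17·d ≡ 1 (mod 53760). Apply the extended Euclidean algorithm:
53760 = 3162×17 + 6
17 = 2×6 + 5
6 = 1×5 + 1
5 = 5×1 + 0
Back-substitute:
1 = 6 − 5
1 = −17 + 3·6
1 = 3·53760 − 9487·17
So 17·(-9487) ≡ 1 (mod 53760), hence d ≡ -9487 ≡ 44273 (mod 53760).

44273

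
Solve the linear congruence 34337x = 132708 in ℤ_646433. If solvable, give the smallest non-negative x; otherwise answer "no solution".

First find gcd(34337, 646433):
646433 = 18×34337 + 28367
34337 = 1×28367 + 5970
28367 = 4×5970 + 4487
5970 = 1×4487 + 1483
4487 = 3×1483 + 38
1483 = 39×38 + 1
38 = 38×1 + 0
gcd = 1, so a unique solution mod 646433 exists.
Back-substitute for the Bézout coefficients:
1 = 1483 − 39·38
1 = −39·4487 + 118·1483
1 = 118·5970 − 157·4487
1 = −157·28367 + 746·5970
1 = 746·34337 − 903·28367
1 = −903·646433 + 17000·34337
So 34337·(17000) ≡ 1 (mod 646433), giving 34337⁻¹ ≡ 17000.
x ≡ 34337⁻¹·132708 ≡ 17000·132708 ≡ 631263 (mod 646433).

631263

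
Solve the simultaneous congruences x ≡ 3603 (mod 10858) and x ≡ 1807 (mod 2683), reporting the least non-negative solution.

Write x = 3603 + 10858·k. Then 10858·k ≡ 1807 − 3603 ≡ 887 (mod 2683).
Need 10858⁻¹ mod 2683. Extended Euclid on (2683, 126):
2683 = 21×126 + 37
126 = 3×37 + 15
37 = 2×15 + 7
15 = 2×7 + 1
7 = 7×1 + 0
Back-substitute:
1 = 15 − 2·7
1 = −2·37 + 5·15
1 = 5·126 − 17·37
1 = −17·2683 + 362·126
10858⁻¹ ≡ 362 (mod 2683), so k ≡ 362·887 ≡ 1817 (mod 2683).
x = 3603 + 10858·1817 = 19732589.

19732589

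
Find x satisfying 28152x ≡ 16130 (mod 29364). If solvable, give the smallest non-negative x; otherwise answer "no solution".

gcd(28152, 29364):
29364 = 1·28152 + 1212
28152 = 23·1212 + 276
1212 = 4·276 + 108
276 = 2·108 + 60
108 = 1·60 + 48
60 = 1·48 + 12
48 = 4·12 + 0
gcd = 12, but 12 ∤ 16130, so the congruence has no solution.

no solution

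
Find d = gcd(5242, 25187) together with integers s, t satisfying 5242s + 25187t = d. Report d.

1

Apply Euclid's algorithm to 25187 and 5242:
25187 = 4*5242 + 4219
5242 = 1*4219 + 1023
4219 = 4*1023 + 127
1023 = 8*127 + 7
127 = 18*7 + 1
7 = 7*1 + 0
gcd(5242, 25187) = 1.
Back-substituting:
1 = 127 − 18·7
1 = −18·1023 + 145·127
1 = 145·4219 − 598·1023
1 = −598·5242 + 743·4219
1 = 743·25187 − 3570·5242
So 1 = (743)·25187 + (-3570)·5242.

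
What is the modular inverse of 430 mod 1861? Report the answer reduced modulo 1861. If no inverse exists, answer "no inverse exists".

Extended Euclidean algorithm:
1861 = 4*430 + 141
430 = 3*141 + 7
141 = 20*7 + 1
7 = 7*1 + 0
Since gcd(430, 1861) = 1, back-substitute to write 1 as a combination:
1 = 141 − 20·7
1 = −20·430 + 61·141
1 = 61·1861 − 264·430
So 430·(-264) ≡ 1 (mod 1861), and -264 ≡ 1597 (mod 1861).

1597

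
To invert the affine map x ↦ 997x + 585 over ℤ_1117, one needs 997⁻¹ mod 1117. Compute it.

Apply the Euclidean algorithm to 1117 and 997:
1117 = 1*997 + 120
997 = 8*120 + 37
120 = 3*37 + 9
37 = 4*9 + 1
9 = 9*1 + 0
The gcd is 1. Working backward:
1 = 37 − 4·9
1 = −4·120 + 13·37
1 = 13·997 − 108·120
1 = −108·1117 + 121·997
So 997·121 ≡ 1 (mod 1117).

121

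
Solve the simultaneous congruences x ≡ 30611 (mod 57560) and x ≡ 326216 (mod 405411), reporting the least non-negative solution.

13470106691

Write x = 30611 + 57560·k. Then 57560·k ≡ 326216 − 30611 ≡ 295605 (mod 405411).
Need 57560⁻¹ mod 405411. Extended Euclid on (405411, 57560):
405411 = 7*57560 + 2491
57560 = 23*2491 + 267
2491 = 9*267 + 88
267 = 3*88 + 3
88 = 29*3 + 1
3 = 3*1 + 0
Back-substitute:
1 = 88 − 29·3
1 = −29·267 + 88·88
1 = 88·2491 − 821·267
1 = −821·57560 + 18971·2491
1 = 18971·405411 − 133618·57560
57560⁻¹ ≡ 271793 (mod 405411), so k ≡ 271793·295605 ≡ 234018 (mod 405411).
x = 30611 + 57560·234018 = 13470106691.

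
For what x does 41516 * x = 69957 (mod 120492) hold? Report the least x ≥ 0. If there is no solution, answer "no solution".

no solution

gcd(41516, 120492):
120492 = 2*41516 + 37460
41516 = 1*37460 + 4056
37460 = 9*4056 + 956
4056 = 4*956 + 232
956 = 4*232 + 28
232 = 8*28 + 8
28 = 3*8 + 4
8 = 2*4 + 0
gcd = 4, but 4 ∤ 69957, so the congruence has no solution.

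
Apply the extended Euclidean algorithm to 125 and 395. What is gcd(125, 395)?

Apply Euclid's algorithm to 395 and 125:
395 = 3×125 + 20
125 = 6×20 + 5
20 = 4×5 + 0
gcd(125, 395) = 5.
Working backward:
5 = 125 − 6·20
5 = −6·395 + 19·125
So 5 = (-6)·395 + (19)·125.

5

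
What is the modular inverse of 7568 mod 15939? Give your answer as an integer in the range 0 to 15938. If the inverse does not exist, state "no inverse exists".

no inverse exists

Euclidean algorithm on 15939, 7568:
15939 = 2·7568 + 803
7568 = 9·803 + 341
803 = 2·341 + 121
341 = 2·121 + 99
121 = 1·99 + 22
99 = 4·22 + 11
22 = 2·11 + 0
gcd(7568, 15939) = 11 ≠ 1, so 7568 has no multiplicative inverse modulo 15939.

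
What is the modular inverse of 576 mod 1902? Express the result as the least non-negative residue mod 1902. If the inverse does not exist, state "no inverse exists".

no inverse exists

Euclidean algorithm on 1902, 576:
1902 = 3×576 + 174
576 = 3×174 + 54
174 = 3×54 + 12
54 = 4×12 + 6
12 = 2×6 + 0
Since gcd = 6 > 1, 576 is not a unit mod 1902.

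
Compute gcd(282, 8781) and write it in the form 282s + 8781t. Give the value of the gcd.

Repeated division:
8781 = 31·282 + 39
282 = 7·39 + 9
39 = 4·9 + 3
9 = 3·3 + 0
gcd(282, 8781) = 3.
Back-substituting:
3 = 39 − 4·9
3 = −4·282 + 29·39
3 = 29·8781 − 903·282
So 3 = (29)·8781 + (-903)·282.

3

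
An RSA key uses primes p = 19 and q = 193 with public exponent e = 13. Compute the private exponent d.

φ(n) = (p−1)(q−1) = 18·192 = 3456.
Need d with 13·d ≡ 1 (mod 3456). Apply the extended Euclidean algorithm:
3456 = 265·13 + 11
13 = 1·11 + 2
11 = 5·2 + 1
2 = 2·1 + 0
Back-substitute:
1 = 11 − 5·2
1 = −5·13 + 6·11
1 = 6·3456 − 1595·13
So 13·(-1595) ≡ 1 (mod 3456), hence d ≡ -1595 ≡ 1861 (mod 3456).

1861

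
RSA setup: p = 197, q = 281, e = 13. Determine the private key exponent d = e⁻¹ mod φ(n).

46437

φ(n) = (p−1)(q−1) = 196·280 = 54880.
Need d with 13·d ≡ 1 (mod 54880). Apply the extended Euclidean algorithm:
54880 = 4221·13 + 7
13 = 1·7 + 6
7 = 1·6 + 1
6 = 6·1 + 0
Back-substitute:
1 = 7 − 6
1 = −13 + 2·7
1 = 2·54880 − 8443·13
So 13·(-8443) ≡ 1 (mod 54880), hence d ≡ -8443 ≡ 46437 (mod 54880).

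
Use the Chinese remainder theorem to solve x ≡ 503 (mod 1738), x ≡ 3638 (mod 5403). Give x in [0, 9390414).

63071

Write x = 503 + 1738·k. Then 1738·k ≡ 3638 − 503 ≡ 3135 (mod 5403).
Need 1738⁻¹ mod 5403. Extended Euclid on (5403, 1738):
5403 = 3*1738 + 189
1738 = 9*189 + 37
189 = 5*37 + 4
37 = 9*4 + 1
4 = 4*1 + 0
Back-substitute:
1 = 37 − 9·4
1 = −9·189 + 46·37
1 = 46·1738 − 423·189
1 = −423·5403 + 1315·1738
1738⁻¹ ≡ 1315 (mod 5403), so k ≡ 1315·3135 ≡ 36 (mod 5403).
x = 503 + 1738·36 = 63071.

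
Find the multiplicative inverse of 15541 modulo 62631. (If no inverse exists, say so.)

Apply the Euclidean algorithm to 62631 and 15541:
62631 = 4×15541 + 467
15541 = 33×467 + 130
467 = 3×130 + 77
130 = 1×77 + 53
77 = 1×53 + 24
53 = 2×24 + 5
24 = 4×5 + 4
5 = 1×4 + 1
4 = 4×1 + 0
gcd = 1, so the inverse exists. Back-substitute:
1 = 5 − 4
1 = −24 + 5·5
1 = 5·53 − 11·24
1 = −11·77 + 16·53
1 = 16·130 − 27·77
1 = −27·467 + 97·130
1 = 97·15541 − 3228·467
1 = −3228·62631 + 13009·15541
So 15541·13009 ≡ 1 (mod 62631).

13009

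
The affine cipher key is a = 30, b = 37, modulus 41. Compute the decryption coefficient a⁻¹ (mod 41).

Apply the Euclidean algorithm to 41 and 30:
41 = 1×30 + 11
30 = 2×11 + 8
11 = 1×8 + 3
8 = 2×3 + 2
3 = 1×2 + 1
2 = 2×1 + 0
gcd = 1, so the inverse exists. Back-substitute:
1 = 3 − 2
1 = −8 + 3·3
1 = 3·11 − 4·8
1 = −4·30 + 11·11
1 = 11·41 − 15·30
Hence 30⁻¹ ≡ -15 ≡ 26 (mod 41).

26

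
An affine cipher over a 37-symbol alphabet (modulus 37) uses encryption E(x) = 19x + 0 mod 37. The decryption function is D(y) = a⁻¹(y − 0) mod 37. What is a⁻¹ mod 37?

Extended Euclidean algorithm:
37 = 1*19 + 18
19 = 1*18 + 1
18 = 18*1 + 0
The gcd is 1. Working backward:
1 = 19 − 18
1 = −37 + 2·19
So 19·2 ≡ 1 (mod 37).

2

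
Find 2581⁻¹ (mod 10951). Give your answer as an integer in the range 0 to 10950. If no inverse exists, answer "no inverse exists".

Apply the Euclidean algorithm to 10951 and 2581:
10951 = 4·2581 + 627
2581 = 4·627 + 73
627 = 8·73 + 43
73 = 1·43 + 30
43 = 1·30 + 13
30 = 2·13 + 4
13 = 3·4 + 1
4 = 4·1 + 0
gcd = 1, so the inverse exists. Back-substitute:
1 = 13 − 3·4
1 = −3·30 + 7·13
1 = 7·43 − 10·30
1 = −10·73 + 17·43
1 = 17·627 − 146·73
1 = −146·2581 + 601·627
1 = 601·10951 − 2550·2581
Hence 2581⁻¹ ≡ -2550 ≡ 8401 (mod 10951).

8401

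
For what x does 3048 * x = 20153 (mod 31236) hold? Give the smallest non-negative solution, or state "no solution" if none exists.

no solution

gcd(3048, 31236):
31236 = 10*3048 + 756
3048 = 4*756 + 24
756 = 31*24 + 12
24 = 2*12 + 0
gcd = 12, but 12 ∤ 20153, so the congruence has no solution.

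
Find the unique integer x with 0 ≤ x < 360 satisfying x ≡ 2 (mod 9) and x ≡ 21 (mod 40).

101

Write x = 2 + 9·k. Then 9·k ≡ 21 − 2 ≡ 19 (mod 40).
Need 9⁻¹ mod 40. Extended Euclid on (40, 9):
40 = 4*9 + 4
9 = 2*4 + 1
4 = 4*1 + 0
Back-substitute:
1 = 9 − 2·4
1 = −2·40 + 9·9
9⁻¹ ≡ 9 (mod 40), so k ≡ 9·19 ≡ 11 (mod 40).
x = 2 + 9·11 = 101.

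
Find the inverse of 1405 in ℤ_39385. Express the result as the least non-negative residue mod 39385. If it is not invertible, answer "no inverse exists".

no inverse exists

Euclidean algorithm on 39385, 1405:
39385 = 28*1405 + 45
1405 = 31*45 + 10
45 = 4*10 + 5
10 = 2*5 + 0
Since gcd = 5 > 1, 1405 is not a unit mod 39385.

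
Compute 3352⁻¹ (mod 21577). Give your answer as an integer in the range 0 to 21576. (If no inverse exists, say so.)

15288

Run Euclid on (21577, 3352):
21577 = 6*3352 + 1465
3352 = 2*1465 + 422
1465 = 3*422 + 199
422 = 2*199 + 24
199 = 8*24 + 7
24 = 3*7 + 3
7 = 2*3 + 1
3 = 3*1 + 0
The gcd is 1. Working backward:
1 = 7 − 2·3
1 = −2·24 + 7·7
1 = 7·199 − 58·24
1 = −58·422 + 123·199
1 = 123·1465 − 427·422
1 = −427·3352 + 977·1465
1 = 977·21577 − 6289·3352
Thus 3352·(-6289) ≡ 1 (mod 21577); reducing, -6289 mod 21577 = 15288.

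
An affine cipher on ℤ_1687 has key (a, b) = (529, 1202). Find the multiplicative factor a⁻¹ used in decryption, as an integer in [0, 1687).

Extended Euclidean algorithm:
1687 = 3×529 + 100
529 = 5×100 + 29
100 = 3×29 + 13
29 = 2×13 + 3
13 = 4×3 + 1
3 = 3×1 + 0
The gcd is 1. Working backward:
1 = 13 − 4·3
1 = −4·29 + 9·13
1 = 9·100 − 31·29
1 = −31·529 + 164·100
1 = 164·1687 − 523·529
So 529·(-523) ≡ 1 (mod 1687), and -523 ≡ 1164 (mod 1687).

1164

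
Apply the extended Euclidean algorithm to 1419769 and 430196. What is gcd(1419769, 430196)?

13

Euclidean algorithm:
1419769 = 3·430196 + 129181
430196 = 3·129181 + 42653
129181 = 3·42653 + 1222
42653 = 34·1222 + 1105
1222 = 1·1105 + 117
1105 = 9·117 + 52
117 = 2·52 + 13
52 = 4·13 + 0
gcd(1419769, 430196) = 13.
Working backward:
13 = 117 − 2·52
13 = −2·1105 + 19·117
13 = 19·1222 − 21·1105
13 = −21·42653 + 733·1222
13 = 733·129181 − 2220·42653
13 = −2220·430196 + 7393·129181
13 = 7393·1419769 − 24399·430196
So 13 = (7393)·1419769 + (-24399)·430196.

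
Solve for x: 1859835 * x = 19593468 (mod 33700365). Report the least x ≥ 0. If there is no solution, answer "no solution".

no solution

gcd(1859835, 33700365):
33700365 = 18·1859835 + 223335
1859835 = 8·223335 + 73155
223335 = 3·73155 + 3870
73155 = 18·3870 + 3495
3870 = 1·3495 + 375
3495 = 9·375 + 120
375 = 3·120 + 15
120 = 8·15 + 0
gcd = 15, but 15 ∤ 19593468, so the congruence has no solution.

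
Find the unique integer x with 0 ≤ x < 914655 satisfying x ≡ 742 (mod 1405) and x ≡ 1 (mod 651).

Write x = 742 + 1405·k. Then 1405·k ≡ 1 − 742 ≡ 561 (mod 651).
Need 1405⁻¹ mod 651. Extended Euclid on (651, 103):
651 = 6*103 + 33
103 = 3*33 + 4
33 = 8*4 + 1
4 = 4*1 + 0
Back-substitute:
1 = 33 − 8·4
1 = −8·103 + 25·33
1 = 25·651 − 158·103
1405⁻¹ ≡ 493 (mod 651), so k ≡ 493·561 ≡ 549 (mod 651).
x = 742 + 1405·549 = 772087.

772087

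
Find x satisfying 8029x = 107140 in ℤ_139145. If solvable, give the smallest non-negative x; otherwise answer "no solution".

First find gcd(8029, 139145):
139145 = 17·8029 + 2652
8029 = 3·2652 + 73
2652 = 36·73 + 24
73 = 3·24 + 1
24 = 24·1 + 0
gcd = 1, so a unique solution mod 139145 exists.
Back-substitute for the Bézout coefficients:
1 = 73 − 3·24
1 = −3·2652 + 109·73
1 = 109·8029 − 330·2652
1 = −330·139145 + 5719·8029
So 8029·(5719) ≡ 1 (mod 139145), giving 8029⁻¹ ≡ 5719.
x ≡ 8029⁻¹·107140 ≡ 5719·107140 ≡ 78225 (mod 139145).

78225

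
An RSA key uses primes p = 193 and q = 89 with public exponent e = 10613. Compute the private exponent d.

15581

φ(n) = (p−1)(q−1) = 192·88 = 16896.
Need d with 10613·d ≡ 1 (mod 16896). Apply the extended Euclidean algorithm:
16896 = 1·10613 + 6283
10613 = 1·6283 + 4330
6283 = 1·4330 + 1953
4330 = 2·1953 + 424
1953 = 4·424 + 257
424 = 1·257 + 167
257 = 1·167 + 90
167 = 1·90 + 77
90 = 1·77 + 13
77 = 5·13 + 12
13 = 1·12 + 1
12 = 12·1 + 0
Back-substitute:
1 = 13 − 12
1 = −77 + 6·13
1 = 6·90 − 7·77
1 = −7·167 + 13·90
1 = 13·257 − 20·167
1 = −20·424 + 33·257
1 = 33·1953 − 152·424
1 = −152·4330 + 337·1953
1 = 337·6283 − 489·4330
1 = −489·10613 + 826·6283
1 = 826·16896 − 1315·10613
So 10613·(-1315) ≡ 1 (mod 16896), hence d ≡ -1315 ≡ 15581 (mod 16896).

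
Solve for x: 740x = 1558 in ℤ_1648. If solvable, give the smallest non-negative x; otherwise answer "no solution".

no solution

gcd(740, 1648):
1648 = 2×740 + 168
740 = 4×168 + 68
168 = 2×68 + 32
68 = 2×32 + 4
32 = 8×4 + 0
gcd = 4, but 4 ∤ 1558, so the congruence has no solution.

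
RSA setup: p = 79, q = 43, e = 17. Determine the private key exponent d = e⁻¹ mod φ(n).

φ(n) = (p−1)(q−1) = 78·42 = 3276.
Need d with 17·d ≡ 1 (mod 3276). Apply the extended Euclidean algorithm:
3276 = 192×17 + 12
17 = 1×12 + 5
12 = 2×5 + 2
5 = 2×2 + 1
2 = 2×1 + 0
Back-substitute:
1 = 5 − 2·2
1 = −2·12 + 5·5
1 = 5·17 − 7·12
1 = −7·3276 + 1349·17
So 17·1349 ≡ 1 (mod 3276), hence d = 1349.

1349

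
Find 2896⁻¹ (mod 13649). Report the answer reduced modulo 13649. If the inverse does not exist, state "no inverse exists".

4369

Extended Euclidean algorithm:
13649 = 4×2896 + 2065
2896 = 1×2065 + 831
2065 = 2×831 + 403
831 = 2×403 + 25
403 = 16×25 + 3
25 = 8×3 + 1
3 = 3×1 + 0
gcd = 1, so the inverse exists. Back-substitute:
1 = 25 − 8·3
1 = −8·403 + 129·25
1 = 129·831 − 266·403
1 = −266·2065 + 661·831
1 = 661·2896 − 927·2065
1 = −927·13649 + 4369·2896
So 2896·4369 ≡ 1 (mod 13649).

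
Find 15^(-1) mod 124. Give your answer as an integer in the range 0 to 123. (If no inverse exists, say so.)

gcd(124, 15) by repeated division:
124 = 8×15 + 4
15 = 3×4 + 3
4 = 1×3 + 1
3 = 3×1 + 0
gcd = 1, so the inverse exists. Back-substitute:
1 = 4 − 3
1 = −15 + 4·4
1 = 4·124 − 33·15
So 15·(-33) ≡ 1 (mod 124), and -33 ≡ 91 (mod 124).

91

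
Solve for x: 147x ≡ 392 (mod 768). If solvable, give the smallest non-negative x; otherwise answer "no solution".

gcd(147, 768):
768 = 5·147 + 33
147 = 4·33 + 15
33 = 2·15 + 3
15 = 5·3 + 0
gcd = 3, but 3 ∤ 392, so the congruence has no solution.

no solution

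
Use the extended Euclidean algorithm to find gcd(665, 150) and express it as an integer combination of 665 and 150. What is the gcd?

Repeated division:
665 = 4·150 + 65
150 = 2·65 + 20
65 = 3·20 + 5
20 = 4·5 + 0
gcd(665, 150) = 5.
Back-substituting:
5 = 65 − 3·20
5 = −3·150 + 7·65
5 = 7·665 − 31·150
So 5 = (7)·665 + (-31)·150.

5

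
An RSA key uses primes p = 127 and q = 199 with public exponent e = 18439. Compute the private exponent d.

φ(n) = (p−1)(q−1) = 126·198 = 24948.
Need d with 18439·d ≡ 1 (mod 24948). Apply the extended Euclidean algorithm:
24948 = 1×18439 + 6509
18439 = 2×6509 + 5421
6509 = 1×5421 + 1088
5421 = 4×1088 + 1069
1088 = 1×1069 + 19
1069 = 56×19 + 5
19 = 3×5 + 4
5 = 1×4 + 1
4 = 4×1 + 0
Back-substitute:
1 = 5 − 4
1 = −19 + 4·5
1 = 4·1069 − 225·19
1 = −225·1088 + 229·1069
1 = 229·5421 − 1141·1088
1 = −1141·6509 + 1370·5421
1 = 1370·18439 − 3881·6509
1 = −3881·24948 + 5251·18439
So 18439·5251 ≡ 1 (mod 24948), hence d = 5251.

5251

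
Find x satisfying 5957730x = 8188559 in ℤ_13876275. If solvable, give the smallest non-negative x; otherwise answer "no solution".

gcd(5957730, 13876275):
13876275 = 2*5957730 + 1960815
5957730 = 3*1960815 + 75285
1960815 = 26*75285 + 3405
75285 = 22*3405 + 375
3405 = 9*375 + 30
375 = 12*30 + 15
30 = 2*15 + 0
gcd = 15, but 15 ∤ 8188559, so the congruence has no solution.

no solution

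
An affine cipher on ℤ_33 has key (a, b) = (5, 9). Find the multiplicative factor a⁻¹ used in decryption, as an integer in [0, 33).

Extended Euclidean algorithm:
33 = 6·5 + 3
5 = 1·3 + 2
3 = 1·2 + 1
2 = 2·1 + 0
The gcd is 1. Working backward:
1 = 3 − 2
1 = −5 + 2·3
1 = 2·33 − 13·5
Thus 5·(-13) ≡ 1 (mod 33); reducing, -13 mod 33 = 20.

20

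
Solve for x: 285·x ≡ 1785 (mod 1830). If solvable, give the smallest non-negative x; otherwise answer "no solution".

First find gcd(285, 1830):
1830 = 6*285 + 120
285 = 2*120 + 45
120 = 2*45 + 30
45 = 1*30 + 15
30 = 2*15 + 0
gcd = 15 and 15 | 1785, so solutions exist. Divide through by 15: 19x ≡ 119 (mod 122).
Now find 19⁻¹ mod 122:
122 = 6×19 + 8
19 = 2×8 + 3
8 = 2×3 + 2
3 = 1×2 + 1
2 = 2×1 + 0
Back-substitute:
1 = 3 − 2
1 = −8 + 3·3
1 = 3·19 − 7·8
1 = −7·122 + 45·19
So 19⁻¹ ≡ 45 (mod 122).
Then x ≡ 45·119 ≡ 109 (mod 122); the smallest non-negative solution is x = 109.

109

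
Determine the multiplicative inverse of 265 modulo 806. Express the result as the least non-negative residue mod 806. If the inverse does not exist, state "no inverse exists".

Apply the Euclidean algorithm to 806 and 265:
806 = 3×265 + 11
265 = 24×11 + 1
11 = 11×1 + 0
Since gcd(265, 806) = 1, back-substitute to write 1 as a combination:
1 = 265 − 24·11
1 = −24·806 + 73·265
So 265·73 ≡ 1 (mod 806).

73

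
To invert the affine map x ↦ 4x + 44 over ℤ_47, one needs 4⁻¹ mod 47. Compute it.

12

Extended Euclidean algorithm:
47 = 11×4 + 3
4 = 1×3 + 1
3 = 3×1 + 0
gcd = 1, so the inverse exists. Back-substitute:
1 = 4 − 3
1 = −47 + 12·4
So 4·12 ≡ 1 (mod 47).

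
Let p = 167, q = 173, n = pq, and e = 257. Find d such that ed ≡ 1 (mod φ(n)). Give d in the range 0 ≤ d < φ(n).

φ(n) = (p−1)(q−1) = 166·172 = 28552.
Need d with 257·d ≡ 1 (mod 28552). Apply the extended Euclidean algorithm:
28552 = 111×257 + 25
257 = 10×25 + 7
25 = 3×7 + 4
7 = 1×4 + 3
4 = 1×3 + 1
3 = 3×1 + 0
Back-substitute:
1 = 4 − 3
1 = −7 + 2·4
1 = 2·25 − 7·7
1 = −7·257 + 72·25
1 = 72·28552 − 7999·257
So 257·(-7999) ≡ 1 (mod 28552), hence d ≡ -7999 ≡ 20553 (mod 28552).

20553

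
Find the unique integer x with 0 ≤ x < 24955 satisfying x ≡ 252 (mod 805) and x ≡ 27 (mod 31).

Write x = 252 + 805·k. Then 805·k ≡ 27 − 252 ≡ 23 (mod 31).
Need 805⁻¹ mod 31. Extended Euclid on (31, 30):
31 = 1·30 + 1
30 = 30·1 + 0
Back-substitute:
1 = 31 − 30
805⁻¹ ≡ 30 (mod 31), so k ≡ 30·23 ≡ 8 (mod 31).
x = 252 + 805·8 = 6692.

6692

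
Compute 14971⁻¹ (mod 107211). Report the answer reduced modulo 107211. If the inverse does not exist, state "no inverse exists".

25537

gcd(107211, 14971) by repeated division:
107211 = 7×14971 + 2414
14971 = 6×2414 + 487
2414 = 4×487 + 466
487 = 1×466 + 21
466 = 22×21 + 4
21 = 5×4 + 1
4 = 4×1 + 0
gcd = 1, so the inverse exists. Back-substitute:
1 = 21 − 5·4
1 = −5·466 + 111·21
1 = 111·487 − 116·466
1 = −116·2414 + 575·487
1 = 575·14971 − 3566·2414
1 = −3566·107211 + 25537·14971
So 14971·25537 ≡ 1 (mod 107211).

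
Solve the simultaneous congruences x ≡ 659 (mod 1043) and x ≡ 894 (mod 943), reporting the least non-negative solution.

Write x = 659 + 1043·k. Then 1043·k ≡ 894 − 659 ≡ 235 (mod 943).
Need 1043⁻¹ mod 943. Extended Euclid on (943, 100):
943 = 9*100 + 43
100 = 2*43 + 14
43 = 3*14 + 1
14 = 14*1 + 0
Back-substitute:
1 = 43 − 3·14
1 = −3·100 + 7·43
1 = 7·943 − 66·100
1043⁻¹ ≡ 877 (mod 943), so k ≡ 877·235 ≡ 521 (mod 943).
x = 659 + 1043·521 = 544062.

544062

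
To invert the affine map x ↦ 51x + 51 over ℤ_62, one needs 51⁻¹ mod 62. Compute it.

gcd(62, 51) by repeated division:
62 = 1*51 + 11
51 = 4*11 + 7
11 = 1*7 + 4
7 = 1*4 + 3
4 = 1*3 + 1
3 = 3*1 + 0
Since gcd(51, 62) = 1, back-substitute to write 1 as a combination:
1 = 4 − 3
1 = −7 + 2·4
1 = 2·11 − 3·7
1 = −3·51 + 14·11
1 = 14·62 − 17·51
So 51·(-17) ≡ 1 (mod 62), and -17 ≡ 45 (mod 62).

45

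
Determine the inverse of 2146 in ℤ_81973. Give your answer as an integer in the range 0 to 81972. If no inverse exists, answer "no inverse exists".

15623

Apply the Euclidean algorithm to 81973 and 2146:
81973 = 38*2146 + 425
2146 = 5*425 + 21
425 = 20*21 + 5
21 = 4*5 + 1
5 = 5*1 + 0
The gcd is 1. Working backward:
1 = 21 − 4·5
1 = −4·425 + 81·21
1 = 81·2146 − 409·425
1 = −409·81973 + 15623·2146
So 2146·15623 ≡ 1 (mod 81973).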